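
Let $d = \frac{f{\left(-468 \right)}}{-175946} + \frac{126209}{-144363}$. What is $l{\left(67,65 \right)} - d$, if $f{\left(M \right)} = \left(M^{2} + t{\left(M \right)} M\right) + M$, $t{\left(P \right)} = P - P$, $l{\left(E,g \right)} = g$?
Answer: $\frac{852381687206}{12700046199} \approx 67.116$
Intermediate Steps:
$t{\left(P \right)} = 0$
$f{\left(M \right)} = M + M^{2}$ ($f{\left(M \right)} = \left(M^{2} + 0 M\right) + M = \left(M^{2} + 0\right) + M = M^{2} + M = M + M^{2}$)
$d = - \frac{26878684271}{12700046199}$ ($d = \frac{\left(-468\right) \left(1 - 468\right)}{-175946} + \frac{126209}{-144363} = \left(-468\right) \left(-467\right) \left(- \frac{1}{175946}\right) + 126209 \left(- \frac{1}{144363}\right) = 218556 \left(- \frac{1}{175946}\right) - \frac{126209}{144363} = - \frac{109278}{87973} - \frac{126209}{144363} = - \frac{26878684271}{12700046199} \approx -2.1164$)
$l{\left(67,65 \right)} - d = 65 - - \frac{26878684271}{12700046199} = 65 + \frac{26878684271}{12700046199} = \frac{852381687206}{12700046199}$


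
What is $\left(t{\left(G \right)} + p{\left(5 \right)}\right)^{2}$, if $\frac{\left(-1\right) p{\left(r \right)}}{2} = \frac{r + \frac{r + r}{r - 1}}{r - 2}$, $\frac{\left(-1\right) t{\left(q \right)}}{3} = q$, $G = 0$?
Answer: $25$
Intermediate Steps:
$t{\left(q \right)} = - 3 q$
$p{\left(r \right)} = - \frac{2 \left(r + \frac{2 r}{-1 + r}\right)}{-2 + r}$ ($p{\left(r \right)} = - 2 \frac{r + \frac{r + r}{r - 1}}{r - 2} = - 2 \frac{r + \frac{2 r}{-1 + r}}{-2 + r} = - \frac{2 \left(r + \frac{2 r}{-1 + r}\right)}{-2 + r}$)
$\left(t{\left(G \right)} + p{\left(5 \right)}\right)^{2} = \left(\left(-3\right) 0 - \frac{10 \left(1 + 5\right)}{2 + 5^{2} - 15}\right)^{2} = \left(0 - 10 \frac{1}{2 + 25 - 15} \cdot 6\right)^{2} = \left(0 - 10 \cdot \frac{1}{12} \cdot 6\right)^{2} = \left(0 - 5\right)^{2} = \left(-5\right)^{2} = 25$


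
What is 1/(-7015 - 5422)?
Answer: -1/12437 ≈ -8.0405e-5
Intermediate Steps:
1/(-7015 - 5422) = 1/(-12437) = -1/12437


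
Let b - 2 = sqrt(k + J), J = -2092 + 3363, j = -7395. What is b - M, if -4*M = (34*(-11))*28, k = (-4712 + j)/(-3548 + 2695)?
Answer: -2616 + sqrt(935118310)/853 ≈ -2580.1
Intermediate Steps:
J = 1271
k = 12107/853 (k = (-4712 - 7395)/(-3548 + 2695) = -12107/(-853) = -12107*(-1/853) = 12107/853 ≈ 14.193)
M = 2618 (M = -34*(-11)*28/4 = -(-187)*28/2 = -1/4*(-10472) = 2618)
b = 2 + sqrt(935118310)/853 (b = 2 + sqrt(12107/853 + 1271) = 2 + sqrt(1096270/853) = 2 + sqrt(935118310)/853 ≈ 37.850)
b - M = (2 + sqrt(935118310)/853) - 1*2618 = (2 + sqrt(935118310)/853) - 2618 = -2616 + sqrt(935118310)/853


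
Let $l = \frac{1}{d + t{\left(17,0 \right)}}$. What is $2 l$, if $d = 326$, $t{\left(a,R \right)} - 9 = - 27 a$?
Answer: $- \frac{1}{62} \approx -0.016129$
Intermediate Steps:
$t{\left(a,R \right)} = 9 - 27 a$
$l = - \frac{1}{124}$ ($l = \frac{1}{326 + \left(9 - 459\right)} = \frac{1}{326 - 450} = \frac{1}{-124} = - \frac{1}{124} \approx -0.0080645$)
$2 l = 2 \left(- \frac{1}{124}\right) = - \frac{1}{62}$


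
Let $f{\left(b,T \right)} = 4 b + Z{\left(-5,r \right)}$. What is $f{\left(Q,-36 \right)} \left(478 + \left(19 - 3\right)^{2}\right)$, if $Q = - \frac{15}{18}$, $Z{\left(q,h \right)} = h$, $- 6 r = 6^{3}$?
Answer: $- \frac{86612}{3} \approx -28871.0$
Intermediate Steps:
$r = -36$ ($r = - \frac{6^{3}}{6} = \left(- \frac{1}{6}\right) 216 = -36$)
$Q = - \frac{5}{6}$ ($Q = \left(-15\right) \frac{1}{18} = - \frac{5}{6} \approx -0.83333$)
$f{\left(b,T \right)} = -36 + 4 b$ ($f{\left(b,T \right)} = 4 b - 36 = -36 + 4 b$)
$f{\left(Q,-36 \right)} \left(478 + \left(19 - 3\right)^{2}\right) = \left(-36 + 4 \left(- \frac{5}{6}\right)\right) \left(478 + \left(19 - 3\right)^{2}\right) = \left(-36 - \frac{10}{3}\right) \left(478 + 16^{2}\right) = - \frac{118 \left(478 + 256\right)}{3} = \left(- \frac{118}{3}\right) 734 = - \frac{86612}{3}$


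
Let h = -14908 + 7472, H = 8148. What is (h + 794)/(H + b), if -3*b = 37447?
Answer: 19926/13003 ≈ 1.5324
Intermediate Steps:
b = -37447/3 (b = -⅓*37447 = -37447/3 ≈ -12482.)
h = -7436
(h + 794)/(H + b) = (-7436 + 794)/(8148 - 37447/3) = -6642/(-13003/3) = -6642*(-3/13003) = 19926/13003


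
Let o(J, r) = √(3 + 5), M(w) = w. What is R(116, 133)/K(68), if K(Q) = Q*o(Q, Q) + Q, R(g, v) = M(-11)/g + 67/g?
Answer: -1/986 + √2/493 ≈ 0.0018544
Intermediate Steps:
o(J, r) = 2*√2 (o(J, r) = √8 = 2*√2)
R(g, v) = 56/g (R(g, v) = -11/g + 67/g = 56/g)
K(Q) = Q + 2*Q*√2 (K(Q) = Q*(2*√2) + Q = 2*Q*√2 + Q = Q + 2*Q*√2)
R(116, 133)/K(68) = (56/116)/((68*(1 + 2*√2))) = (56*(1/116))/(68 + 136*√2) = 14/(29*(68 + 136*√2))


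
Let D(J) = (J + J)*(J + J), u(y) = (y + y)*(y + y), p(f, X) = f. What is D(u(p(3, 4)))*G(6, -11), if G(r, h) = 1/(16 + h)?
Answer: 5184/5 ≈ 1036.8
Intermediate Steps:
u(y) = 4*y² (u(y) = (2*y)*(2*y) = 4*y²)
D(J) = 4*J² (D(J) = (2*J)*(2*J) = 4*J²)
D(u(p(3, 4)))*G(6, -11) = (4*(4*3²)²)/(16 - 11) = (4*(4*9)²)/5 = (4*36²)*(⅕) = (4*1296)*(⅕) = 5184*(⅕) = 5184/5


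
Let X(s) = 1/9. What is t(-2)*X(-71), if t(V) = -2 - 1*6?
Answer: -8/9 ≈ -0.88889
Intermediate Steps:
X(s) = 1/9
t(V) = -8 (t(V) = -2 - 6 = -8)
t(-2)*X(-71) = -8*1/9 = -8/9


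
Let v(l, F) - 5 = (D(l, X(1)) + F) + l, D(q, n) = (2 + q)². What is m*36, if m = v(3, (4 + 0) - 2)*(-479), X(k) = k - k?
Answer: -603540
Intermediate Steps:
X(k) = 0
v(l, F) = 5 + F + l + (2 + l)² (v(l, F) = 5 + (((2 + l)² + F) + l) = 5 + ((F + (2 + l)²) + l) = 5 + (F + l + (2 + l)²) = 5 + F + l + (2 + l)²)
m = -16765 (m = (5 + ((4 + 0) - 2) + 3 + (2 + 3)²)*(-479) = (5 + (4 - 2) + 3 + 5²)*(-479) = (5 + 2 + 3 + 25)*(-479) = 35*(-479) = -16765)
m*36 = -16765*36 = -603540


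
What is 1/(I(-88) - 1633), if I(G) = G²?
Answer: 1/6111 ≈ 0.00016364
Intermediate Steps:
1/(I(-88) - 1633) = 1/((-88)² - 1633) = 1/(7744 - 1633) = 1/6111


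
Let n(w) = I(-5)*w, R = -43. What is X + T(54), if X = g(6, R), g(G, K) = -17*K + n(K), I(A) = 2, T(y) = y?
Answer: 699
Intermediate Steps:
n(w) = 2*w
g(G, K) = -15*K (g(G, K) = -17*K + 2*K = -15*K)
X = 645 (X = -15*(-43) = 645)
X + T(54) = 645 + 54 = 699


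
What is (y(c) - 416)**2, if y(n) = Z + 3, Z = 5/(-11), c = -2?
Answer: 20684304/121 ≈ 1.7094e+5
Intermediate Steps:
Z = -5/11 (Z = 5*(-1/11) = -5/11 ≈ -0.45455)
y(n) = 28/11 (y(n) = -5/11 + 3 = 28/11)
(y(c) - 416)**2 = (28/11 - 416)**2 = (-4548/11)**2 = 20684304/121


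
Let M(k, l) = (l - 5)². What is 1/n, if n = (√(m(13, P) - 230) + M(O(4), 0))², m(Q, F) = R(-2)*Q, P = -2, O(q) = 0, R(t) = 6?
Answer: (25 + 2*I*√38)⁻² ≈ 0.00078346 - 0.0010211*I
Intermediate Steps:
M(k, l) = (-5 + l)²
m(Q, F) = 6*Q
n = (25 + 2*I*√38)² (n = (√(6*13 - 230) + (-5 + 0)²)² = (√(78 - 230) + (-5)²)² = (√(-152) + 25)² = (2*I*√38 + 25)² = (25 + 2*I*√38)² ≈ 473.0 + 616.44*I)
1/n = 1/(473 + 100*I*√38)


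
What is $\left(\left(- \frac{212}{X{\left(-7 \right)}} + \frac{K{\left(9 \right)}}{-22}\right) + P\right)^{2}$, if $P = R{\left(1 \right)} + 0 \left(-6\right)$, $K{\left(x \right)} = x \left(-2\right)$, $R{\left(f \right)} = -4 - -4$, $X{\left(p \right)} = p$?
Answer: $\frac{5736025}{5929} \approx 967.45$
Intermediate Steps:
$R{\left(f \right)} = 0$ ($R{\left(f \right)} = -4 + 4 = 0$)
$K{\left(x \right)} = - 2 x$
$P = 0$ ($P = 0 + 0 \left(-6\right) = 0 + 0 = 0$)
$\left(\left(- \frac{212}{X{\left(-7 \right)}} + \frac{K{\left(9 \right)}}{-22}\right) + P\right)^{2} = \left(\left(- \frac{212}{-7} + \frac{\left(-2\right) 9}{-22}\right) + 0\right)^{2} = \left(\left(\left(-212\right) \left(- \frac{1}{7}\right) - - \frac{9}{11}\right) + 0\right)^{2} = \left(\left(\frac{212}{7} + \frac{9}{11}\right) + 0\right)^{2} = \left(\frac{2395}{77} + 0\right)^{2} = \left(\frac{2395}{77}\right)^{2} = \frac{5736025}{5929}$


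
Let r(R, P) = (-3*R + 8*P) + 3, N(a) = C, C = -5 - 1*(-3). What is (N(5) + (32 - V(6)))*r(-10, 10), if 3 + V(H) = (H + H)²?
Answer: -12543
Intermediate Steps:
C = -2 (C = -5 + 3 = -2)
N(a) = -2
r(R, P) = 3 - 3*R + 8*P
V(H) = -3 + 4*H² (V(H) = -3 + (H + H)² = -3 + (2*H)² = -3 + 4*H²)
(N(5) + (32 - V(6)))*r(-10, 10) = (-2 + (32 - (-3 + 4*6²)))*(3 - 3*(-10) + 8*10) = (-2 + (32 - (-3 + 4*36)))*(3 + 30 + 80) = (-2 + (32 - (-3 + 144)))*113 = (-2 + (32 - 1*141))*113 = (-2 + (32 - 141))*113 = (-2 - 109)*113 = -111*113 = -12543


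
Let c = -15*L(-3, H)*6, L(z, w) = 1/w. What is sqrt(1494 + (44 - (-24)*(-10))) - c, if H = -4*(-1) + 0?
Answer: 45/2 + sqrt(1298) ≈ 58.528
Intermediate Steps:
H = 4 (H = 4 + 0 = 4)
c = -45/2 (c = -15/4*6 = -45/2 ≈ -22.500)
sqrt(1494 + (44 - (-24)*(-10))) - c = sqrt(1494 + (44 - (-24)*(-10))) - 1*(-45/2) = sqrt(1494 + (44 - 6*40)) + 45/2 = sqrt(1494 + (44 - 240)) + 45/2 = sqrt(1494 - 196) + 45/2 = sqrt(1298) + 45/2 = 45/2 + sqrt(1298)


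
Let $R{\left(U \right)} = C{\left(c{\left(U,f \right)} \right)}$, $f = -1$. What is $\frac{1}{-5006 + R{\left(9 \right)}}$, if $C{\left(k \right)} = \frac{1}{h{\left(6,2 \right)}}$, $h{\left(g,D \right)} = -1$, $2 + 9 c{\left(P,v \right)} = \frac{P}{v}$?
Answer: $- \frac{1}{5007} \approx -0.00019972$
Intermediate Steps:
$c{\left(P,v \right)} = - \frac{2}{9} + \frac{P}{9 v}$ ($c{\left(P,v \right)} = - \frac{2}{9} + \frac{P \frac{1}{v}}{9} = - \frac{2}{9} + \frac{P}{9 v}$)
$C{\left(k \right)} = -1$ ($C{\left(k \right)} = \frac{1}{-1} = -1$)
$R{\left(U \right)} = -1$
$\frac{1}{-5006 + R{\left(9 \right)}} = \frac{1}{-5006 - 1} = \frac{1}{-5007} = - \frac{1}{5007}$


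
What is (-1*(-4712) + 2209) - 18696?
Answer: -11775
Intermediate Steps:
(-1*(-4712) + 2209) - 18696 = (4712 + 2209) - 18696 = 6921 - 18696 = -11775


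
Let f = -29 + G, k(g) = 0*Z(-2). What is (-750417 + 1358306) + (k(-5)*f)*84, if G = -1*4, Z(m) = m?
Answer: 607889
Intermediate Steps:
G = -4
k(g) = 0 (k(g) = 0*(-2) = 0)
f = -33 (f = -29 - 4 = -33)
(-750417 + 1358306) + (k(-5)*f)*84 = (-750417 + 1358306) + (0*(-33))*84 = 607889 + 0*84 = 607889 + 0 = 607889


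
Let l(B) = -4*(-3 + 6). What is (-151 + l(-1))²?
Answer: 26569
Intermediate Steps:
l(B) = -12 (l(B) = -4*3 = -12)
(-151 + l(-1))² = (-151 - 12)² = (-163)² = 26569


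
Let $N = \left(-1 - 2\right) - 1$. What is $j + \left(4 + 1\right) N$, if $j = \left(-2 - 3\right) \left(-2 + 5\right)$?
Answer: $-35$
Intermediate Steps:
$N = -4$ ($N = -3 - 1 = -4$)
$j = -15$ ($j = \left(-5\right) 3 = -15$)
$j + \left(4 + 1\right) N = -15 + \left(4 + 1\right) \left(-4\right) = -15 + 5 \left(-4\right) = -15 - 20 = -35$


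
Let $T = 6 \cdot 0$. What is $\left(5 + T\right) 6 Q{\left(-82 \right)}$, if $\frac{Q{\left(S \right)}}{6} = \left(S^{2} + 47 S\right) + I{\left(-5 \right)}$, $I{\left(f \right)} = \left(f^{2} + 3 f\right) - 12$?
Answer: $516240$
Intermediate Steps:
$T = 0$
$I{\left(f \right)} = -12 + f^{2} + 3 f$
$Q{\left(S \right)} = -12 + 6 S^{2} + 282 S$ ($Q{\left(S \right)} = 6 \left(\left(S^{2} + 47 S\right) + \left(-12 + \left(-5\right)^{2} + 3 \left(-5\right)\right)\right) = 6 \left(\left(S^{2} + 47 S\right) - 2\right) = 6 \left(-2 + S^{2} + 47 S\right) = -12 + 6 S^{2} + 282 S$)
$\left(5 + T\right) 6 Q{\left(-82 \right)} = \left(5 + 0\right) 6 \left(-12 + 6 \left(-82\right)^{2} + 282 \left(-82\right)\right) = 5 \cdot 6 \left(-12 + 6 \cdot 6724 - 23124\right) = 30 \left(-12 + 40344 - 23124\right) = 30 \cdot 17208 = 516240$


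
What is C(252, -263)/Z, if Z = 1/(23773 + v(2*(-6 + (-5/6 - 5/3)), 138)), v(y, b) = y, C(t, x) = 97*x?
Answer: -606039316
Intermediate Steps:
Z = 1/23756 (Z = 1/(23773 + 2*(-6 + (-5/6 - 5/3))) = 1/(23773 + 2*(-6 + (-5*⅙ - 5*⅓))) = 1/(23773 + 2*(-6 + (-⅚ - 5/3))) = 1/(23773 + 2*(-6 - 5/2)) = 1/(23773 + 2*(-17/2)) = 1/(23773 - 17) = 1/23756 ≈ 4.2095e-5)
C(252, -263)/Z = (97*(-263))/(1/23756) = -25511*23756 = -606039316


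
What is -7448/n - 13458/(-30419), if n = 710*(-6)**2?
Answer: 14678221/97188705 ≈ 0.15103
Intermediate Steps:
n = 25560 (n = 710*36 = 25560)
-7448/n - 13458/(-30419) = -7448/25560 - 13458/(-30419) = -7448*1/25560 - 13458*(-1/30419) = -931/3195 + 13458/30419 = 14678221/97188705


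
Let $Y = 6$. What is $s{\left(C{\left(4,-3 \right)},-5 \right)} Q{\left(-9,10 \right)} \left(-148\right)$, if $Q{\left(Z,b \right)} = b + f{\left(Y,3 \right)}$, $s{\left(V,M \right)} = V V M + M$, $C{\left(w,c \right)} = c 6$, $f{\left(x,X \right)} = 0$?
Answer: $2405000$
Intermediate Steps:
$C{\left(w,c \right)} = 6 c$
$s{\left(V,M \right)} = M + M V^{2}$ ($s{\left(V,M \right)} = V^{2} M + M = M V^{2} + M = M + M V^{2}$)
$Q{\left(Z,b \right)} = b$ ($Q{\left(Z,b \right)} = b + 0 = b$)
$s{\left(C{\left(4,-3 \right)},-5 \right)} Q{\left(-9,10 \right)} \left(-148\right) = - 5 \left(1 + \left(6 \left(-3\right)\right)^{2}\right) 10 \left(-148\right) = - 5 \left(1 + \left(-18\right)^{2}\right) 10 \left(-148\right) = - 5 \left(1 + 324\right) 10 \left(-148\right) = \left(-5\right) 325 \cdot 10 \left(-148\right) = \left(-1625\right) 10 \left(-148\right) = \left(-16250\right) \left(-148\right) = 2405000$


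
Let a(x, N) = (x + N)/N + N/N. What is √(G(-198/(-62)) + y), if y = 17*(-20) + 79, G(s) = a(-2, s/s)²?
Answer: 3*I*√29 ≈ 16.155*I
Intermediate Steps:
a(x, N) = 1 + (N + x)/N (a(x, N) = (N + x)/N + 1 = 1 + (N + x)/N)
G(s) = 0 (G(s) = (2 - 2/(s/s))² = (2 - 2/1)² = (2 - 2*1)² = (2 - 2)² = 0² = 0)
y = -261 (y = -340 + 79 = -261)
√(G(-198/(-62)) + y) = √(0 - 261) = √(-261) = 3*I*√29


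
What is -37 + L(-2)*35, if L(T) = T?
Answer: -107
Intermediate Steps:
-37 + L(-2)*35 = -37 - 2*35 = -37 - 70 = -107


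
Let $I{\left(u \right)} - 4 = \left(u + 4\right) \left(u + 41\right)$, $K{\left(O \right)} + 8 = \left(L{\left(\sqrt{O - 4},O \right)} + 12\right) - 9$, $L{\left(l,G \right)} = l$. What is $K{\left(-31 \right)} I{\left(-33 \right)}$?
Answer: $1140 - 228 i \sqrt{35} \approx 1140.0 - 1348.9 i$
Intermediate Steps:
$K{\left(O \right)} = -5 + \sqrt{-4 + O}$ ($K{\left(O \right)} = -8 + \left(\left(\sqrt{O - 4} + 12\right) - 9\right) = -8 + \left(\left(\sqrt{-4 + O} + 12\right) - 9\right) = -8 + \left(\left(12 + \sqrt{-4 + O}\right) - 9\right) = -8 + \left(3 + \sqrt{-4 + O}\right) = -5 + \sqrt{-4 + O}$)
$I{\left(u \right)} = 4 + \left(4 + u\right) \left(41 + u\right)$ ($I{\left(u \right)} = 4 + \left(u + 4\right) \left(u + 41\right) = 4 + \left(4 + u\right) \left(41 + u\right)$)
$K{\left(-31 \right)} I{\left(-33 \right)} = \left(-5 + \sqrt{-4 - 31}\right) \left(168 + \left(-33\right)^{2} + 45 \left(-33\right)\right) = \left(-5 + \sqrt{-35}\right) \left(168 + 1089 - 1485\right) = \left(-5 + i \sqrt{35}\right) \left(-228\right) = 1140 - 228 i \sqrt{35}$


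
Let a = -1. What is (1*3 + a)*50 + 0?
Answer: 100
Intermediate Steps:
(1*3 + a)*50 + 0 = (1*3 - 1)*50 + 0 = (3 - 1)*50 + 0 = 2*50 + 0 = 100 + 0 = 100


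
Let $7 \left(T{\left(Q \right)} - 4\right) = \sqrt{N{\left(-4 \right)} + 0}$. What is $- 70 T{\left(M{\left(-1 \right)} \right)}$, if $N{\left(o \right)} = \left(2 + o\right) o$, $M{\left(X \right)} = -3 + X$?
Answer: $-280 - 20 \sqrt{2} \approx -308.28$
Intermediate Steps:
$N{\left(o \right)} = o \left(2 + o\right)$
$T{\left(Q \right)} = 4 + \frac{2 \sqrt{2}}{7}$ ($T{\left(Q \right)} = 4 + \frac{\sqrt{- 4 \left(2 - 4\right) + 0}}{7} = 4 + \frac{\sqrt{\left(-4\right) \left(-2\right) + 0}}{7} = 4 + \frac{\sqrt{8 + 0}}{7} = 4 + \frac{\sqrt{8}}{7} = 4 + \frac{2 \sqrt{2}}{7}$)
$- 70 T{\left(M{\left(-1 \right)} \right)} = - 70 \left(4 + \frac{2 \sqrt{2}}{7}\right) = -280 - 20 \sqrt{2}$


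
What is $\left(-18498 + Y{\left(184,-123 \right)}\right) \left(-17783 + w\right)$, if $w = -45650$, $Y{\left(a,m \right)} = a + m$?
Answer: $1169514221$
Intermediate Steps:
$\left(-18498 + Y{\left(184,-123 \right)}\right) \left(-17783 + w\right) = \left(-18498 + \left(184 - 123\right)\right) \left(-17783 - 45650\right) = \left(-18498 + 61\right) \left(-63433\right) = \left(-18437\right) \left(-63433\right) = 1169514221$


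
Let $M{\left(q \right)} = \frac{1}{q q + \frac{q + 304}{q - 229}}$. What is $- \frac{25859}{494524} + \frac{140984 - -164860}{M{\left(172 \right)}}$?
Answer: $\frac{84991447261623303}{9395956} \approx 9.0455 \cdot 10^{9}$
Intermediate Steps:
$M{\left(q \right)} = \frac{1}{q^{2} + \frac{304 + q}{-229 + q}}$
$- \frac{25859}{494524} + \frac{140984 - -164860}{M{\left(172 \right)}} = - \frac{25859}{494524} + \frac{140984 - -164860}{\frac{1}{304 + 172 + 172^{3} - 229 \cdot 172^{2}} \left(-229 + 172\right)} = \left(-25859\right) \frac{1}{494524} + \frac{140984 + 164860}{\frac{1}{304 + 172 + 5088448 - 6774736} \left(-57\right)} = - \frac{25859}{494524} + \frac{305844}{\frac{1}{304 + 172 + 5088448 - 6774736} \left(-57\right)} = - \frac{25859}{494524} + \frac{305844}{\frac{1}{-1685812} \left(-57\right)} = - \frac{25859}{494524} + \frac{305844}{\left(- \frac{1}{1685812}\right) \left(-57\right)} = - \frac{25859}{494524} + \frac{305844}{\frac{57}{1685812}} = - \frac{25859}{494524} + 305844 \cdot \frac{1685812}{57} = - \frac{25859}{494524} + \frac{171865161776}{19} = \frac{84991447261623303}{9395956}$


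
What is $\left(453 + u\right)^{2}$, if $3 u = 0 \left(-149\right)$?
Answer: $205209$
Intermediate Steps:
$u = 0$ ($u = \frac{0 \left(-149\right)}{3} = \frac{1}{3} \cdot 0 = 0$)
$\left(453 + u\right)^{2} = \left(453 + 0\right)^{2} = 453^{2} = 205209$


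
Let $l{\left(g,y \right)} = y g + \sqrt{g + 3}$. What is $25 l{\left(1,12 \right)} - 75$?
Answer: $275$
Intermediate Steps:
$l{\left(g,y \right)} = \sqrt{3 + g} + g y$ ($l{\left(g,y \right)} = g y + \sqrt{3 + g} = \sqrt{3 + g} + g y$)
$25 l{\left(1,12 \right)} - 75 = 25 \left(\sqrt{3 + 1} + 1 \cdot 12\right) - 75 = 25 \left(\sqrt{4} + 12\right) - 75 = 25 \left(2 + 12\right) - 75 = 25 \cdot 14 - 75 = 350 - 75 = 275$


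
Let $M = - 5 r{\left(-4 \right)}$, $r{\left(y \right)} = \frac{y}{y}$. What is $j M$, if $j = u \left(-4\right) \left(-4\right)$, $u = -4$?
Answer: $320$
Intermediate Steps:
$r{\left(y \right)} = 1$
$j = -64$ ($j = \left(-4\right) \left(-4\right) \left(-4\right) = 16 \left(-4\right) = -64$)
$M = -5$ ($M = \left(-5\right) 1 = -5$)
$j M = \left(-64\right) \left(-5\right) = 320$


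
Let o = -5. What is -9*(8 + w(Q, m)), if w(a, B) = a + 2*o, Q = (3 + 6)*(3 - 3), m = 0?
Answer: 18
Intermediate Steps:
Q = 0 (Q = 9*0 = 0)
w(a, B) = -10 + a (w(a, B) = a + 2*(-5) = a - 10 = -10 + a)
-9*(8 + w(Q, m)) = -9*(8 + (-10 + 0)) = -9*(8 - 10) = -9*(-2) = 18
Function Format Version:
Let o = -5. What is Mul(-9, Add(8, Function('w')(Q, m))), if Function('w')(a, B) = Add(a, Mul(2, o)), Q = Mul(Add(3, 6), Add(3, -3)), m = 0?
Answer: 18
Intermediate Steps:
Q = 0 (Q = Mul(9, 0) = 0)
Function('w')(a, B) = Add(-10, a) (Function('w')(a, B) = Add(a, Mul(2, -5)) = Add(a, -10) = Add(-10, a))
Mul(-9, Add(8, Function('w')(Q, m))) = Mul(-9, Add(8, Add(-10, 0))) = Mul(-9, Add(8, -10)) = Mul(-9, -2) = 18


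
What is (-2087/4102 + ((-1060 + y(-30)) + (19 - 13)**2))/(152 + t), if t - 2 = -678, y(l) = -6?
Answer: 4227147/2149448 ≈ 1.9666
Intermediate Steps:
t = -676 (t = 2 - 678 = -676)
(-2087/4102 + ((-1060 + y(-30)) + (19 - 13)**2))/(152 + t) = (-2087/4102 + ((-1060 - 6) + (19 - 13)**2))/(152 - 676) = (-2087*1/4102 + (-1066 + 6**2))/(-524) = (-2087/4102 + (-1066 + 36))*(-1/524) = (-2087/4102 - 1030)*(-1/524) = -4227147/4102*(-1/524) = 4227147/2149448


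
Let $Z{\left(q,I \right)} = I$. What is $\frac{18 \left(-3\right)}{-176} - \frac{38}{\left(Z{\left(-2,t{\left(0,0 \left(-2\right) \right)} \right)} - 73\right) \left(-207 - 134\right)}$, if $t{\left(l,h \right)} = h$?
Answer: $\frac{5527}{18104} \approx 0.30529$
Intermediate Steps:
$\frac{18 \left(-3\right)}{-176} - \frac{38}{\left(Z{\left(-2,t{\left(0,0 \left(-2\right) \right)} \right)} - 73\right) \left(-207 - 134\right)} = \frac{18 \left(-3\right)}{-176} - \frac{38}{\left(0 \left(-2\right) - 73\right) \left(-207 - 134\right)} = \left(-54\right) \left(- \frac{1}{176}\right) - \frac{38}{\left(0 - 73\right) \left(-341\right)} = \frac{27}{88} - \frac{38}{\left(-73\right) \left(-341\right)} = \frac{27}{88} - \frac{38}{24893} = \frac{5527}{18104}$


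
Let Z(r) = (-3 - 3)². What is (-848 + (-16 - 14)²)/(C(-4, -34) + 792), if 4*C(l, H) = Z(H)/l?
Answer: 16/243 ≈ 0.065844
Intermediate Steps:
Z(r) = 36 (Z(r) = (-6)² = 36)
C(l, H) = 9/l (C(l, H) = (36/l)/4 = 9/l)
(-848 + (-16 - 14)²)/(C(-4, -34) + 792) = (-848 + (-16 - 14)²)/(9/(-4) + 792) = (-848 + (-30)²)/(9*(-¼) + 792) = (-848 + 900)/(-9/4 + 792) = 52/(3159/4) = 52*(4/3159) = 16/243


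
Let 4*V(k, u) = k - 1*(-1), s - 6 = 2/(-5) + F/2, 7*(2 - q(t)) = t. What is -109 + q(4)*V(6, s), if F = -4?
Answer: -213/2 ≈ -106.50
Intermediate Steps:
q(t) = 2 - t/7
s = 18/5 (s = 6 + (2/(-5) - 4/2) = 6 + (2*(-⅕) - 4*½) = 6 + (-⅖ - 2) = 6 - 12/5 = 18/5 ≈ 3.6000)
V(k, u) = ¼ + k/4 (V(k, u) = (k - 1*(-1))/4 = (k + 1)/4 = (1 + k)/4 = ¼ + k/4)
-109 + q(4)*V(6, s) = -109 + (2 - ⅐*4)*(¼ + (¼)*6) = -109 + (2 - 4/7)*(¼ + 3/2) = -109 + (10/7)*(7/4) = -109 + 5/2 = -213/2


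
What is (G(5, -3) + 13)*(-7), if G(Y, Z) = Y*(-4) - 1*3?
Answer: 70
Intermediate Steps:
G(Y, Z) = -3 - 4*Y (G(Y, Z) = -4*Y - 3 = -3 - 4*Y)
(G(5, -3) + 13)*(-7) = ((-3 - 4*5) + 13)*(-7) = ((-3 - 20) + 13)*(-7) = (-23 + 13)*(-7) = -10*(-7) = 70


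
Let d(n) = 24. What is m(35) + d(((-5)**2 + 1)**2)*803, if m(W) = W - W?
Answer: 19272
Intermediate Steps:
m(W) = 0
m(35) + d(((-5)**2 + 1)**2)*803 = 0 + 24*803 = 0 + 19272 = 19272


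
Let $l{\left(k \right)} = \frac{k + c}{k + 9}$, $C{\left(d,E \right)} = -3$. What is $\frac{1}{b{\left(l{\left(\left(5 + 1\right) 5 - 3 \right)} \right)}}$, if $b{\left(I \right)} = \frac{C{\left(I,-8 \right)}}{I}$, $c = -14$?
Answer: $- \frac{13}{108} \approx -0.12037$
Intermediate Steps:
$l{\left(k \right)} = \frac{-14 + k}{9 + k}$ ($l{\left(k \right)} = \frac{k - 14}{k + 9} = \frac{-14 + k}{9 + k}$)
$b{\left(I \right)} = - \frac{3}{I}$
$\frac{1}{b{\left(l{\left(\left(5 + 1\right) 5 - 3 \right)} \right)}} = \frac{1}{\left(-3\right) \frac{1}{\frac{1}{9 - \left(3 - \left(5 + 1\right) 5\right)} \left(-14 - \left(3 - \left(5 + 1\right) 5\right)\right)}} = \frac{1}{\left(-3\right) \frac{1}{\frac{1}{9 + \left(6 \cdot 5 - 3\right)} \left(-14 + \left(6 \cdot 5 - 3\right)\right)}} = \frac{1}{\left(-3\right) \frac{1}{\frac{1}{9 + \left(30 - 3\right)} \left(-14 + \left(30 - 3\right)\right)}} = \frac{1}{\left(-3\right) \frac{1}{\frac{1}{9 + 27} \left(-14 + 27\right)}} = \frac{1}{\left(-3\right) \frac{1}{\frac{1}{36} \cdot 13}} = \frac{1}{\left(-3\right) \frac{1}{\frac{13}{36}}} = \frac{1}{\left(-3\right) \frac{36}{13}} = \frac{1}{- \frac{108}{13}} = - \frac{13}{108}$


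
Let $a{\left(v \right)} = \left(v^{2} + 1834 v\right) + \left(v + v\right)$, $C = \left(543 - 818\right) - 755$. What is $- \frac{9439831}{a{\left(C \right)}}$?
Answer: $\frac{9439831}{830180} \approx 11.371$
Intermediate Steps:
$C = -1030$ ($C = -275 - 755 = -1030$)
$a{\left(v \right)} = v^{2} + 1836 v$ ($a{\left(v \right)} = \left(v^{2} + 1834 v\right) + 2 v = v^{2} + 1836 v$)
$- \frac{9439831}{a{\left(C \right)}} = - \frac{9439831}{\left(-1030\right) \left(1836 - 1030\right)} = - \frac{9439831}{\left(-1030\right) 806} = - \frac{9439831}{-830180} = \left(-9439831\right) \left(- \frac{1}{830180}\right) = \frac{9439831}{830180}$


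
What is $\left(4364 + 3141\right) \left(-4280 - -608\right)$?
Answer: $-27558360$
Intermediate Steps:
$\left(4364 + 3141\right) \left(-4280 - -608\right) = 7505 \left(-4280 + \left(638 - 30\right)\right) = 7505 \left(-4280 + 608\right) = 7505 \left(-3672\right) = -27558360$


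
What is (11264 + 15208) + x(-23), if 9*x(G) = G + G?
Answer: 238202/9 ≈ 26467.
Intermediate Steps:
x(G) = 2*G/9 (x(G) = (G + G)/9 = (2*G)/9 = 2*G/9)
(11264 + 15208) + x(-23) = (11264 + 15208) + (2/9)*(-23) = 26472 - 46/9 = 238202/9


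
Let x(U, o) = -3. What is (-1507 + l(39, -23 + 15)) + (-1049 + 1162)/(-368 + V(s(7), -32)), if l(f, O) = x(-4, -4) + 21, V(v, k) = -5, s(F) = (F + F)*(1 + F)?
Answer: -555510/373 ≈ -1489.3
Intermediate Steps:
s(F) = 2*F*(1 + F) (s(F) = (2*F)*(1 + F) = 2*F*(1 + F))
l(f, O) = 18 (l(f, O) = -3 + 21 = 18)
(-1507 + l(39, -23 + 15)) + (-1049 + 1162)/(-368 + V(s(7), -32)) = (-1507 + 18) + (-1049 + 1162)/(-368 - 5) = -1489 + 113/(-373) = -1489 + 113*(-1/373) = -1489 - 113/373 = -555510/373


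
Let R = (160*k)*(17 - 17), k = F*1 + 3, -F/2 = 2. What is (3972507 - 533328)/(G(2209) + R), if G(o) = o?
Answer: 3439179/2209 ≈ 1556.9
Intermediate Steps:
F = -4 (F = -2*2 = -4)
k = -1 (k = -4*1 + 3 = -4 + 3 = -1)
R = 0 (R = (160*(-1))*(17 - 17) = -160*0 = 0)
(3972507 - 533328)/(G(2209) + R) = (3972507 - 533328)/(2209 + 0) = 3439179/2209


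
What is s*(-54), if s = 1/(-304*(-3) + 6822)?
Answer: -9/1289 ≈ -0.0069822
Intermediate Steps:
s = 1/7734 (s = 1/(912 + 6822) = 1/7734 ≈ 0.00012930)
s*(-54) = (1/7734)*(-54) = -9/1289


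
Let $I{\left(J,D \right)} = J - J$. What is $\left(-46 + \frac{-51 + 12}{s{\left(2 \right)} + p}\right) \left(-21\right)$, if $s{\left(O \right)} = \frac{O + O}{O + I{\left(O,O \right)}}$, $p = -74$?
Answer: $\frac{7637}{8} \approx 954.63$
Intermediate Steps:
$I{\left(J,D \right)} = 0$
$s{\left(O \right)} = 2$ ($s{\left(O \right)} = \frac{O + O}{O + 0} = \frac{2 O}{O} = 2$)
$\left(-46 + \frac{-51 + 12}{s{\left(2 \right)} + p}\right) \left(-21\right) = \left(-46 + \frac{-51 + 12}{2 - 74}\right) \left(-21\right) = \left(-46 - \frac{39}{-72}\right) \left(-21\right) = \left(-46 - - \frac{13}{24}\right) \left(-21\right) = \left(-46 + \frac{13}{24}\right) \left(-21\right) = \left(- \frac{1091}{24}\right) \left(-21\right) = \frac{7637}{8}$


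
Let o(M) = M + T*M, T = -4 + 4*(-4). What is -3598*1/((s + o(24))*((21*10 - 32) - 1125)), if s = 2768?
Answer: 1799/1094732 ≈ 0.0016433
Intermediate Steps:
T = -20 (T = -4 - 16 = -20)
o(M) = -19*M (o(M) = M - 20*M = -19*M)
-3598*1/((s + o(24))*((21*10 - 32) - 1125)) = -3598*1/((2768 - 19*24)*((21*10 - 32) - 1125)) = -3598*1/((2768 - 456)*((210 - 32) - 1125)) = -3598*1/(2312*(178 - 1125)) = -3598/(2312*(-947)) = -3598/(-2189464) = -3598*(-1/2189464) = 1799/1094732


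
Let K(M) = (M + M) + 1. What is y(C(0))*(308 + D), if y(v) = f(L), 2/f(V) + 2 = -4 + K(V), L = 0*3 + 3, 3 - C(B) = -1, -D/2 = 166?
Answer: -48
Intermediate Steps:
K(M) = 1 + 2*M (K(M) = 2*M + 1 = 1 + 2*M)
D = -332 (D = -2*166 = -332)
C(B) = 4 (C(B) = 3 - 1*(-1) = 3 + 1 = 4)
L = 3 (L = 0 + 3 = 3)
f(V) = 2/(-5 + 2*V) (f(V) = 2/(-2 + (-4 + (1 + 2*V))) = 2/(-2 + (-3 + 2*V)) = 2/(-5 + 2*V))
y(v) = 2 (y(v) = 2/(-5 + 2*3) = 2/(-5 + 6) = 2/1 = 2*1 = 2)
y(C(0))*(308 + D) = 2*(308 - 332) = 2*(-24) = -48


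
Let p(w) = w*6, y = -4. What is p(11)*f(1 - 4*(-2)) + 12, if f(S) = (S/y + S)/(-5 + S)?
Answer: 987/8 ≈ 123.38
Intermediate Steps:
p(w) = 6*w
f(S) = 3*S/(4*(-5 + S)) (f(S) = (S/(-4) + S)/(-5 + S) = (S*(-¼) + S)/(-5 + S) = (-S/4 + S)/(-5 + S) = (3*S/4)/(-5 + S) = 3*S/(4*(-5 + S)))
p(11)*f(1 - 4*(-2)) + 12 = (6*11)*(3*(1 - 4*(-2))/(4*(-5 + (1 - 4*(-2))))) + 12 = 66*(3*(1 + 8)/(4*(-5 + (1 + 8)))) + 12 = 66*((¾)*9/(-5 + 9)) + 12 = 66*((¾)*9/4) + 12 = 66*((¾)*9*(¼)) + 12 = 66*(27/16) + 12 = 891/8 + 12 = 987/8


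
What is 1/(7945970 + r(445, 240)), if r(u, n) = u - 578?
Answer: 1/7945837 ≈ 1.2585e-7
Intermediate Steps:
r(u, n) = -578 + u
1/(7945970 + r(445, 240)) = 1/(7945970 + (-578 + 445)) = 1/(7945970 - 133) = 1/7945837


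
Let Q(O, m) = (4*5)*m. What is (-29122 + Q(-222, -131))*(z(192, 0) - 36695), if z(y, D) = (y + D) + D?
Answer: 1158678226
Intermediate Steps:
Q(O, m) = 20*m
z(y, D) = y + 2*D (z(y, D) = (D + y) + D = y + 2*D)
(-29122 + Q(-222, -131))*(z(192, 0) - 36695) = (-29122 + 20*(-131))*((192 + 2*0) - 36695) = (-29122 - 2620)*((192 + 0) - 36695) = -31742*(192 - 36695) = -31742*(-36503) = 1158678226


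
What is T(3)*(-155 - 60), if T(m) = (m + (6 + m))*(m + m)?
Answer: -15480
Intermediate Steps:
T(m) = 2*m*(6 + 2*m) (T(m) = (6 + 2*m)*(2*m) = 2*m*(6 + 2*m))
T(3)*(-155 - 60) = (4*3*(3 + 3))*(-155 - 60) = (4*3*6)*(-215) = 72*(-215) = -15480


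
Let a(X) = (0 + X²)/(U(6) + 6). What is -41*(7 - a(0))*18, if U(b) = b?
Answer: -5166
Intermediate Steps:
a(X) = X²/12 (a(X) = (0 + X²)/(6 + 6) = X²/12)
-41*(7 - a(0))*18 = -41*(7 - 0²/12)*18 = -41*(7 - 0/12)*18 = -41*(7 - 1*0)*18 = -41*(7 + 0)*18 = -41*7*18 = -287*18 = -5166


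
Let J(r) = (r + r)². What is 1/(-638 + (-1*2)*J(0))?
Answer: -1/638 ≈ -0.0015674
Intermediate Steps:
J(r) = 4*r² (J(r) = (2*r)² = 4*r²)
1/(-638 + (-1*2)*J(0)) = 1/(-638 + (-1*2)*(4*0²)) = 1/(-638 - 8*0) = 1/(-638 - 2*0) = 1/(-638 + 0) = 1/(-638) = -1/638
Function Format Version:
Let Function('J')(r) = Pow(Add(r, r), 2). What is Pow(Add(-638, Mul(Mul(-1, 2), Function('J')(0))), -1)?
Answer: Rational(-1, 638) ≈ -0.0015674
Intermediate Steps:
Function('J')(r) = Mul(4, Pow(r, 2)) (Function('J')(r) = Pow(Mul(2, r), 2) = Mul(4, Pow(r, 2)))
Pow(Add(-638, Mul(Mul(-1, 2), Function('J')(0))), -1) = Pow(Add(-638, Mul(Mul(-1, 2), Mul(4, Pow(0, 2)))), -1) = Pow(Add(-638, Mul(-2, Mul(4, 0))), -1) = Pow(Add(-638, Mul(-2, 0)), -1) = Pow(Add(-638, 0), -1) = Pow(-638, -1) = Rational(-1, 638)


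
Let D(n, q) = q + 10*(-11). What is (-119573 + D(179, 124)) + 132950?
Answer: 13391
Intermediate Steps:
D(n, q) = -110 + q (D(n, q) = q - 110 = -110 + q)
(-119573 + D(179, 124)) + 132950 = (-119573 + (-110 + 124)) + 132950 = (-119573 + 14) + 132950 = -119559 + 132950 = 13391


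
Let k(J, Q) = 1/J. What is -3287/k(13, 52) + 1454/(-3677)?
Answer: -157123341/3677 ≈ -42731.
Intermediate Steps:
-3287/k(13, 52) + 1454/(-3677) = -3287/(1/13) + 1454/(-3677) = -3287/1/13 + 1454*(-1/3677) = -3287*13 - 1454/3677 = -42731 - 1454/3677 = -157123341/3677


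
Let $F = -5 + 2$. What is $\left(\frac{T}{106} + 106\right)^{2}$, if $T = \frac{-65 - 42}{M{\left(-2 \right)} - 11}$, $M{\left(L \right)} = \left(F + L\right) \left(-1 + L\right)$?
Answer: $\frac{2010356569}{179776} \approx 11183.0$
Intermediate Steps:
$F = -3$
$M{\left(L \right)} = \left(-1 + L\right) \left(-3 + L\right)$ ($M{\left(L \right)} = \left(-3 + L\right) \left(-1 + L\right) = \left(-1 + L\right) \left(-3 + L\right)$)
$T = - \frac{107}{4}$ ($T = \frac{-65 - 42}{\left(3 + \left(-2\right)^{2} - -8\right) - 11} = - \frac{107}{\left(3 + 4 + 8\right) - 11} = - \frac{107}{15 - 11} = - \frac{107}{4} \approx -26.75$)
$\left(\frac{T}{106} + 106\right)^{2} = \left(- \frac{107}{4 \cdot 106} + 106\right)^{2} = \left(\left(- \frac{107}{4}\right) \frac{1}{106} + 106\right)^{2} = \left(- \frac{107}{424} + 106\right)^{2} = \left(\frac{44837}{424}\right)^{2} = \frac{2010356569}{179776}$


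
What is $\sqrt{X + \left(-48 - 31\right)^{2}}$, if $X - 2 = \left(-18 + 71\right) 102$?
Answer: $\sqrt{11649} \approx 107.93$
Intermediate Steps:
$X = 5408$ ($X = 2 + \left(-18 + 71\right) 102 = 2 + 53 \cdot 102 = 2 + 5406 = 5408$)
$\sqrt{X + \left(-48 - 31\right)^{2}} = \sqrt{5408 + \left(-48 - 31\right)^{2}} = \sqrt{5408 + \left(-79\right)^{2}} = \sqrt{5408 + 6241} = \sqrt{11649}$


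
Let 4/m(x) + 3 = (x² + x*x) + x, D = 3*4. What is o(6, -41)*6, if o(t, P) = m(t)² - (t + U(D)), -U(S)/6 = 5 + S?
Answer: 1080032/1875 ≈ 576.02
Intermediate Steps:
D = 12
m(x) = 4/(-3 + x + 2*x²) (m(x) = 4/(-3 + ((x² + x*x) + x)) = 4/(-3 + ((x² + x²) + x)) = 4/(-3 + (2*x² + x)) = 4/(-3 + (x + 2*x²)) = 4/(-3 + x + 2*x²))
U(S) = -30 - 6*S (U(S) = -6*(5 + S) = -30 - 6*S)
o(t, P) = 102 - t + 16/(-3 + t + 2*t²)² (o(t, P) = (4/(-3 + t + 2*t²))² - (t + (-30 - 6*12)) = 16/(-3 + t + 2*t²)² - (t + (-30 - 72)) = 16/(-3 + t + 2*t²)² - (t - 102) = 16/(-3 + t + 2*t²)² - (-102 + t) = 16/(-3 + t + 2*t²)² + (102 - t) = 102 - t + 16/(-3 + t + 2*t²)²)
o(6, -41)*6 = (102 - 1*6 + 16/(-3 + 6 + 2*6²)²)*6 = (102 - 6 + 16/(-3 + 6 + 2*36)²)*6 = (102 - 6 + 16/(-3 + 6 + 72)²)*6 = (102 - 6 + 16/75²)*6 = (102 - 6 + 16*(1/5625))*6 = (102 - 6 + 16/5625)*6 = (540016/5625)*6 = 1080032/1875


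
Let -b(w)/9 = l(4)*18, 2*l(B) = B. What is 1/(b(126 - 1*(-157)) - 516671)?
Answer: -1/516995 ≈ -1.9343e-6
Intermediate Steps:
l(B) = B/2
b(w) = -324 (b(w) = -9*(1/2)*4*18 = -18*18 = -9*36 = -324)
1/(b(126 - 1*(-157)) - 516671) = 1/(-324 - 516671) = 1/(-516995) = -1/516995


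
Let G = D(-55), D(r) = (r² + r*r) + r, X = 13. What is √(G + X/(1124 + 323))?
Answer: √12552403766/1447 ≈ 77.427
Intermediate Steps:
D(r) = r + 2*r² (D(r) = (r² + r²) + r = 2*r² + r = r + 2*r²)
G = 5995 (G = -55*(1 + 2*(-55)) = -55*(1 - 110) = -55*(-109) = 5995)
√(G + X/(1124 + 323)) = √(5995 + 13/(1124 + 323)) = √(5995 + 13/1447) = √(8674778/1447) = √12552403766/1447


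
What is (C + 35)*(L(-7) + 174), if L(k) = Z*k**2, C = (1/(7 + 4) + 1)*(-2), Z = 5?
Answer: 151259/11 ≈ 13751.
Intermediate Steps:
C = -24/11 (C = (1/11 + 1)*(-2) = (12/11)*(-2) = -24/11 ≈ -2.1818)
L(k) = 5*k**2
(C + 35)*(L(-7) + 174) = (-24/11 + 35)*(5*(-7)**2 + 174) = 361*(5*49 + 174)/11 = 361*(245 + 174)/11 = (361/11)*419 = 151259/11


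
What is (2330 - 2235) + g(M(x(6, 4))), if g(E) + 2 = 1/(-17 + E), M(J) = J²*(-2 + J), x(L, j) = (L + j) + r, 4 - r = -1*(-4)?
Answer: 72820/783 ≈ 93.001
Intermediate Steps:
r = 0 (r = 4 - (-1)*(-4) = 4 - 1*4 = 4 - 4 = 0)
x(L, j) = L + j (x(L, j) = (L + j) + 0 = L + j)
g(E) = -2 + 1/(-17 + E)
(2330 - 2235) + g(M(x(6, 4))) = (2330 - 2235) + (35 - 2*(6 + 4)²*(-2 + (6 + 4)))/(-17 + (6 + 4)²*(-2 + (6 + 4))) = 95 + (35 - 2*10²*(-2 + 10))/(-17 + 10²*(-2 + 10)) = 95 + (35 - 200*8)/(-17 + 100*8) = 95 + (35 - 2*800)/(-17 + 800) = 95 + (35 - 1600)/783 = 95 + (1/783)*(-1565) = 95 - 1565/783 = 72820/783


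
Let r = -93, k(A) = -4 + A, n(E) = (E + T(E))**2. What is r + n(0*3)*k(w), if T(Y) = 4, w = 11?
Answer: 19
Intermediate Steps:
n(E) = (4 + E)**2 (n(E) = (E + 4)**2 = (4 + E)**2)
r + n(0*3)*k(w) = -93 + (4 + 0*3)**2*(-4 + 11) = -93 + (4 + 0)**2*7 = -93 + 4**2*7 = -93 + 16*7 = -93 + 112 = 19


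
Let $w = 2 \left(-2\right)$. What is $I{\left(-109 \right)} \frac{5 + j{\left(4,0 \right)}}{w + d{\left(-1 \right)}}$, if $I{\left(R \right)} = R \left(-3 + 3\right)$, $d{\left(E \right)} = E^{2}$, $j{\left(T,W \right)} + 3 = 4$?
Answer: $0$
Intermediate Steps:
$j{\left(T,W \right)} = 1$ ($j{\left(T,W \right)} = -3 + 4 = 1$)
$w = -4$
$I{\left(R \right)} = 0$ ($I{\left(R \right)} = R 0 = 0$)
$I{\left(-109 \right)} \frac{5 + j{\left(4,0 \right)}}{w + d{\left(-1 \right)}} = 0 \frac{5 + 1}{-4 + \left(-1\right)^{2}} = 0 \frac{6}{-4 + 1} = 0 \frac{6}{-3} = 0 \cdot 6 \left(- \frac{1}{3}\right) = 0 \left(-2\right) = 0$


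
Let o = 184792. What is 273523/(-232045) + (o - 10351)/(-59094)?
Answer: -18880576669/4570822410 ≈ -4.1307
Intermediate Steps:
273523/(-232045) + (o - 10351)/(-59094) = 273523/(-232045) + (184792 - 10351)/(-59094) = 273523*(-1/232045) + 174441*(-1/59094) = -273523/232045 - 58147/19698 = -18880576669/4570822410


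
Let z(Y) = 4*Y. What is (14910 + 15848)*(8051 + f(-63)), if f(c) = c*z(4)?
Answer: 216628594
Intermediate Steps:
f(c) = 16*c (f(c) = c*(4*4) = c*16 = 16*c)
(14910 + 15848)*(8051 + f(-63)) = (14910 + 15848)*(8051 + 16*(-63)) = 30758*(8051 - 1008) = 30758*7043 = 216628594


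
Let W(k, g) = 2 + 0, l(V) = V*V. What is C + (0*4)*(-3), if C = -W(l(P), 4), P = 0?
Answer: -2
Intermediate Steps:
l(V) = V²
W(k, g) = 2
C = -2 (C = -1*2 = -2)
C + (0*4)*(-3) = -2 + (0*4)*(-3) = -2 + 0*(-3) = -2 + 0 = -2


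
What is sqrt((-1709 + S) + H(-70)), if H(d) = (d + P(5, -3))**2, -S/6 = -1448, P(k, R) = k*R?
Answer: 2*sqrt(3551) ≈ 119.18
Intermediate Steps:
P(k, R) = R*k
S = 8688 (S = -6*(-1448) = 8688)
H(d) = (-15 + d)**2 (H(d) = (d - 3*5)**2 = (d - 15)**2 = (-15 + d)**2)
sqrt((-1709 + S) + H(-70)) = sqrt((-1709 + 8688) + (-15 - 70)**2) = sqrt(6979 + (-85)**2) = sqrt(6979 + 7225) = sqrt(14204) = 2*sqrt(3551)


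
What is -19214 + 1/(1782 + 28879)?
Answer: -589120453/30661 ≈ -19214.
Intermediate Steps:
-19214 + 1/(1782 + 28879) = -19214 + 1/30661 = -589120453/30661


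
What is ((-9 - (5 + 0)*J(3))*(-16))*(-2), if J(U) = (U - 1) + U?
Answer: -1088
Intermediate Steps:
J(U) = -1 + 2*U (J(U) = (-1 + U) + U = -1 + 2*U)
((-9 - (5 + 0)*J(3))*(-16))*(-2) = ((-9 - (5 + 0)*(-1 + 2*3))*(-16))*(-2) = ((-9 - 5*(-1 + 6))*(-16))*(-2) = ((-9 - 5*5)*(-16))*(-2) = ((-9 - 1*25)*(-16))*(-2) = ((-9 - 25)*(-16))*(-2) = -34*(-16)*(-2) = 544*(-2) = -1088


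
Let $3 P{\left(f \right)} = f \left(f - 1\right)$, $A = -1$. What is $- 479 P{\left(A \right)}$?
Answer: $- \frac{958}{3} \approx -319.33$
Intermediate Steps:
$P{\left(f \right)} = \frac{f \left(-1 + f\right)}{3}$ ($P{\left(f \right)} = \frac{f \left(f - 1\right)}{3} = \frac{f \left(-1 + f\right)}{3}$)
$- 479 P{\left(A \right)} = - 479 \cdot \frac{1}{3} \left(-1\right) \left(-1 - 1\right) = - 479 \cdot \frac{1}{3} \left(-1\right) \left(-2\right) = \left(-479\right) \frac{2}{3} = - \frac{958}{3}$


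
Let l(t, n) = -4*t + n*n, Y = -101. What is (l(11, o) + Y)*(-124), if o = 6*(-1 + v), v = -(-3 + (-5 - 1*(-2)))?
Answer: -93620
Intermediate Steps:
v = 6 (v = -(-3 + (-5 + 2)) = -(-3 - 3) = -1*(-6) = 6)
o = 30 (o = 6*(-1 + 6) = 6*5 = 30)
l(t, n) = n² - 4*t (l(t, n) = -4*t + n² = n² - 4*t)
(l(11, o) + Y)*(-124) = ((30² - 4*11) - 101)*(-124) = ((900 - 44) - 101)*(-124) = (856 - 101)*(-124) = 755*(-124) = -93620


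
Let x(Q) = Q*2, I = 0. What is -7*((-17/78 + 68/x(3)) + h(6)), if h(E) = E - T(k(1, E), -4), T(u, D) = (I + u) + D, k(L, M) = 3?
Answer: -3297/26 ≈ -126.81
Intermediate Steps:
x(Q) = 2*Q
T(u, D) = D + u (T(u, D) = (0 + u) + D = u + D = D + u)
h(E) = 1 + E (h(E) = E - (-4 + 3) = E - 1*(-1) = E + 1 = 1 + E)
-7*((-17/78 + 68/x(3)) + h(6)) = -7*((-17/78 + 68/((2*3))) + (1 + 6)) = -7*((-17*1/78 + 68/6) + 7) = -7*((-17/78 + 68*(⅙)) + 7) = -7*((-17/78 + 34/3) + 7) = -7*(289/26 + 7) = -7*471/26 = -3297/26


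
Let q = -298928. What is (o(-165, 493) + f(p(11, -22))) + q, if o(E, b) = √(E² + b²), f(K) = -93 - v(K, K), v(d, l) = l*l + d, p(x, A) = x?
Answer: -299153 + √270274 ≈ -2.9863e+5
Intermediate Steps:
v(d, l) = d + l² (v(d, l) = l² + d = d + l²)
f(K) = -93 - K - K² (f(K) = -93 - (K + K²) = -93 + (-K - K²) = -93 - K - K²)
(o(-165, 493) + f(p(11, -22))) + q = (√((-165)² + 493²) + (-93 - 1*11 - 1*11²)) - 298928 = (√(27225 + 243049) + (-93 - 11 - 1*121)) - 298928 = (√270274 + (-93 - 11 - 121)) - 298928 = (√270274 - 225) - 298928 = (-225 + √270274) - 298928 = -299153 + √270274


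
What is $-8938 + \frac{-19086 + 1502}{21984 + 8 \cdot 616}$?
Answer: $- \frac{15034815}{1682} \approx -8938.7$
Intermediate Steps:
$-8938 + \frac{-19086 + 1502}{21984 + 8 \cdot 616} = -8938 - \frac{17584}{21984 + 4928} = -8938 - \frac{17584}{26912} = -8938 - \frac{1099}{1682} = - \frac{15034815}{1682}$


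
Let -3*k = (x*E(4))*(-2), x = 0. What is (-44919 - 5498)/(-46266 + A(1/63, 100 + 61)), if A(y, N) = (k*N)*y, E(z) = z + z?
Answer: 50417/46266 ≈ 1.0897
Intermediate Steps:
E(z) = 2*z
k = 0 (k = -0*(2*4)*(-2)/3 = -0*8*(-2)/3 = -0*(-2) = -1/3*0 = 0)
A(y, N) = 0 (A(y, N) = (0*N)*y = 0*y = 0)
(-44919 - 5498)/(-46266 + A(1/63, 100 + 61)) = (-44919 - 5498)/(-46266 + 0) = -50417/(-46266) = -50417*(-1/46266) = 50417/46266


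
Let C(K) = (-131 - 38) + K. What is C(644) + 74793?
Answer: 75268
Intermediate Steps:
C(K) = -169 + K
C(644) + 74793 = (-169 + 644) + 74793 = 475 + 74793 = 75268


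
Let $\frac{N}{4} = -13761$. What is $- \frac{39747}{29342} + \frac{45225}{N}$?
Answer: $- \frac{195268101}{89727836} \approx -2.1762$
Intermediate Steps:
$N = -55044$ ($N = 4 \left(-13761\right) = -55044$)
$- \frac{39747}{29342} + \frac{45225}{N} = - \frac{39747}{29342} + \frac{45225}{-55044} = \left(-39747\right) \frac{1}{29342} + 45225 \left(- \frac{1}{55044}\right) = - \frac{39747}{29342} - \frac{5025}{6116} = - \frac{195268101}{89727836}$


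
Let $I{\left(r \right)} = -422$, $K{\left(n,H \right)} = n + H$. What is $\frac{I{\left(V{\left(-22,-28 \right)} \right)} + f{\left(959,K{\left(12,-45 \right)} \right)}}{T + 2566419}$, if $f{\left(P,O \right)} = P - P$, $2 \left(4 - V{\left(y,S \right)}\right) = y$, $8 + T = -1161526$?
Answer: $- \frac{422}{1404885} \approx -0.00030038$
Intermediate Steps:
$T = -1161534$ ($T = -8 - 1161526 = -1161534$)
$V{\left(y,S \right)} = 4 - \frac{y}{2}$
$K{\left(n,H \right)} = H + n$
$f{\left(P,O \right)} = 0$
$\frac{I{\left(V{\left(-22,-28 \right)} \right)} + f{\left(959,K{\left(12,-45 \right)} \right)}}{T + 2566419} = \frac{-422 + 0}{-1161534 + 2566419} = - \frac{422}{1404885}$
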